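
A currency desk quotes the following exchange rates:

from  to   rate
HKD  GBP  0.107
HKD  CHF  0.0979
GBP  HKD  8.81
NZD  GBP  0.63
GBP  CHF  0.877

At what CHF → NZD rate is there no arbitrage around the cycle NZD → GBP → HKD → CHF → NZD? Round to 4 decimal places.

Known legs of the cycle: 0.63 × 8.81 × 0.0979 = 0.54337437
For no arbitrage the full-cycle product must be 1, so the missing rate is 1 / 0.54337437 ≈ 1.840352.

1.8404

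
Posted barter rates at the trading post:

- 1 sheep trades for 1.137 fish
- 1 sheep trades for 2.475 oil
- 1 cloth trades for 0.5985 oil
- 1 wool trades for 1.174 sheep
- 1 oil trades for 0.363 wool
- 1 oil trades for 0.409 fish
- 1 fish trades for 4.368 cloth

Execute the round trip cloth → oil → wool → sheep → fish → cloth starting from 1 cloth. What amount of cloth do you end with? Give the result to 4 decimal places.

1 cloth × 0.5985 = 0.5985 oil
0.5985 oil × 0.363 = 0.2172555 wool
0.2172555 wool × 1.174 = 0.255057957 sheep
0.255057957 sheep × 1.137 = 0.290000897109 fish
0.290000897109 fish × 4.368 = 1.266723918572112 cloth

1.2667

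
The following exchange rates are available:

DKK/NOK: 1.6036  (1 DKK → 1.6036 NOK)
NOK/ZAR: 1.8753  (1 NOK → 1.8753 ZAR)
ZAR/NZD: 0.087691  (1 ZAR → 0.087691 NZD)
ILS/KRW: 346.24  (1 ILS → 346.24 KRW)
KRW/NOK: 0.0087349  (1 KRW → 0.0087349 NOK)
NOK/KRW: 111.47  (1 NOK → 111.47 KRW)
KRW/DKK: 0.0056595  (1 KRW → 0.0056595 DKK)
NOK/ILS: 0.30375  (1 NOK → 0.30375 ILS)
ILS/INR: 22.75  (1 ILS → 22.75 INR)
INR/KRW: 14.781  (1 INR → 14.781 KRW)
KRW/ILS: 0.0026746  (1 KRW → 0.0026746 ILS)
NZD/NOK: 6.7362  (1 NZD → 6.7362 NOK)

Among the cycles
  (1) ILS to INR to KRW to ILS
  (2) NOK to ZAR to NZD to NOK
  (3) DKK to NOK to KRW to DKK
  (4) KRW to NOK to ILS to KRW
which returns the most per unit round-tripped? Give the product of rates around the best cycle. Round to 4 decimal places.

1.1077

(1) 22.75 × 14.781 × 0.0026746 = 0.89938
(2) 1.8753 × 0.087691 × 6.7362 = 1.10775
(3) 1.6036 × 111.47 × 0.0056595 = 1.01165
(4) 0.0087349 × 0.30375 × 346.24 = 0.91865
Highest is cycle (2) at 1.1077 (>1, arbitrage).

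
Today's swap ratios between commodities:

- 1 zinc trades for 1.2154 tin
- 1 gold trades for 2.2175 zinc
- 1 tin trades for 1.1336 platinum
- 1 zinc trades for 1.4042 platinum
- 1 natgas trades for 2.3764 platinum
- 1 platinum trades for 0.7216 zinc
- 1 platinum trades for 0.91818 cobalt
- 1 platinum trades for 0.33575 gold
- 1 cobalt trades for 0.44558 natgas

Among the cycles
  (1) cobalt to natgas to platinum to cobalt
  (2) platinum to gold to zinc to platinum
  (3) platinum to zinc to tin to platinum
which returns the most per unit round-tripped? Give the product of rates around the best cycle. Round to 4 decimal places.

(1) 0.44558 × 2.3764 × 0.91818 = 0.97224
(2) 0.33575 × 2.2175 × 1.4042 = 1.04546
(3) 0.7216 × 1.2154 × 1.1336 = 0.99420
Highest is cycle (2) at 1.0455 (>1, arbitrage).

1.0455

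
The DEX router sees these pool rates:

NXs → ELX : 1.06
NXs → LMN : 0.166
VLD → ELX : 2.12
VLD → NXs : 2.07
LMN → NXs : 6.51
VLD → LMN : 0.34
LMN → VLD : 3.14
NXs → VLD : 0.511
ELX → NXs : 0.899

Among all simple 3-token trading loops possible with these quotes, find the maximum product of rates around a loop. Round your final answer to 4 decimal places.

VLD→LMN→NXs→VLD: 0.34 × 6.51 × 0.511 = 1.13105
VLD→NXs→LMN→VLD: 2.07 × 0.166 × 3.14 = 1.07897
VLD→ELX→NXs→VLD: 2.12 × 0.899 × 0.511 = 0.97390
Maximum is VLD→LMN→NXs→VLD at 1.1310; arbitrage exists.

1.1310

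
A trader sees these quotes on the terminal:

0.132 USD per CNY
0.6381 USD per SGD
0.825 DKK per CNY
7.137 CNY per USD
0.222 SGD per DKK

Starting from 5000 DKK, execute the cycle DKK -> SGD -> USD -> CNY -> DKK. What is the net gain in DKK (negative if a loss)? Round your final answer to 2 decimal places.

-829.56

5000 DKK × 0.222 = 1110 SGD
1110 SGD × 0.6381 = 708.291 USD
708.291 USD × 7.137 = 5055.072867 CNY
5055.072867 CNY × 0.825 = 4170.435115275 DKK
Net change: 4170.435115275 − 5000 = -829.564884725 DKK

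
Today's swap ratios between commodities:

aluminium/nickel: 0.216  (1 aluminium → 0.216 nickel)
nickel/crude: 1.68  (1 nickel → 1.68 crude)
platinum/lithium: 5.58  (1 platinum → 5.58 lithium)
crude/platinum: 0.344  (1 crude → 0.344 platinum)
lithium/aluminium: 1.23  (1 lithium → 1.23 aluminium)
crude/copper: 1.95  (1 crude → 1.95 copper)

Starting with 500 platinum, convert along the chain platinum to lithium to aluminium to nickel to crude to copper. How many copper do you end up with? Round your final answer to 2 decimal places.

2428.33

500 platinum × 5.58 = 2790 lithium
2790 lithium × 1.23 = 3431.7 aluminium
3431.7 aluminium × 0.216 = 741.2472 nickel
741.2472 nickel × 1.68 = 1245.295296 crude
1245.295296 crude × 1.95 = 2428.3258272 copper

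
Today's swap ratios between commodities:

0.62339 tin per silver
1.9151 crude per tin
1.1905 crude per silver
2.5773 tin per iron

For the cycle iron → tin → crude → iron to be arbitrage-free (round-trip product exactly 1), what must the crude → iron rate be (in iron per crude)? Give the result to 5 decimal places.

Known legs of the cycle: 2.5773 × 1.9151 = 4.93578723
For no arbitrage the full-cycle product must be 1, so the missing rate is 1 / 4.93578723 ≈ 0.2026019.

0.20260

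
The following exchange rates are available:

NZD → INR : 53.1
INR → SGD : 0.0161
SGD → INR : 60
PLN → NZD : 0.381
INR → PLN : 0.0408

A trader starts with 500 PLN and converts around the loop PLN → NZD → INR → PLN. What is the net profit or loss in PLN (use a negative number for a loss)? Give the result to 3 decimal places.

500 PLN × 0.381 = 190.5 NZD
190.5 NZD × 53.1 = 10115.55 INR
10115.55 INR × 0.0408 = 412.71444 PLN
Net change: 412.71444 − 500 = -87.28556 PLN

-87.286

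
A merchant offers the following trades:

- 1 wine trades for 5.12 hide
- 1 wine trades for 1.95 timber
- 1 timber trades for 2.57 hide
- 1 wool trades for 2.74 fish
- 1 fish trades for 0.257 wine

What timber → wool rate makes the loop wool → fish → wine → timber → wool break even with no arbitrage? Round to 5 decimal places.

Known legs of the cycle: 2.74 × 0.257 × 1.95 = 1.373151
For no arbitrage the full-cycle product must be 1, so the missing rate is 1 / 1.373151 ≈ 0.7282520.

0.72825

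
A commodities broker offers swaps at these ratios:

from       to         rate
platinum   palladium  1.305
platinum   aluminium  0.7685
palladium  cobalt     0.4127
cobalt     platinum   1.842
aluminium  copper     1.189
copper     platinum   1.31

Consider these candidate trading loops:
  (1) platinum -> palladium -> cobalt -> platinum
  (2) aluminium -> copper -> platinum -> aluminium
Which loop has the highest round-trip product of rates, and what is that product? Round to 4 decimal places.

1.1970

(1) 1.305 × 0.4127 × 1.842 = 0.99205
(2) 1.189 × 1.31 × 0.7685 = 1.19701
Highest is cycle (2) at 1.1970 (>1, arbitrage).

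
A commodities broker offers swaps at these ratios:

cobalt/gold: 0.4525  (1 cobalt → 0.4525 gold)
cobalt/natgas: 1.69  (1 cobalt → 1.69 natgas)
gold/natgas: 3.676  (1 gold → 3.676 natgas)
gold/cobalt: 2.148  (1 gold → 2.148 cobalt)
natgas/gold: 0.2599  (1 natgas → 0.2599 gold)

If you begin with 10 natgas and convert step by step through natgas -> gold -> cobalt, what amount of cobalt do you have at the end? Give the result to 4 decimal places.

5.5827

10 natgas × 0.2599 = 2.599 gold
2.599 gold × 2.148 = 5.582652 cobalt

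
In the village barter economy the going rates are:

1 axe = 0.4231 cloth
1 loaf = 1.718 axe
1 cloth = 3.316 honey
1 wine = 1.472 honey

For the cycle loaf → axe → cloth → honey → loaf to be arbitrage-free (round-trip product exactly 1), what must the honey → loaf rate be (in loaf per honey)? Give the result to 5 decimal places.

Known legs of the cycle: 1.718 × 0.4231 × 3.316 = 2.4103533128
For no arbitrage the full-cycle product must be 1, so the missing rate is 1 / 2.4103533128 ≈ 0.4148769.

0.41488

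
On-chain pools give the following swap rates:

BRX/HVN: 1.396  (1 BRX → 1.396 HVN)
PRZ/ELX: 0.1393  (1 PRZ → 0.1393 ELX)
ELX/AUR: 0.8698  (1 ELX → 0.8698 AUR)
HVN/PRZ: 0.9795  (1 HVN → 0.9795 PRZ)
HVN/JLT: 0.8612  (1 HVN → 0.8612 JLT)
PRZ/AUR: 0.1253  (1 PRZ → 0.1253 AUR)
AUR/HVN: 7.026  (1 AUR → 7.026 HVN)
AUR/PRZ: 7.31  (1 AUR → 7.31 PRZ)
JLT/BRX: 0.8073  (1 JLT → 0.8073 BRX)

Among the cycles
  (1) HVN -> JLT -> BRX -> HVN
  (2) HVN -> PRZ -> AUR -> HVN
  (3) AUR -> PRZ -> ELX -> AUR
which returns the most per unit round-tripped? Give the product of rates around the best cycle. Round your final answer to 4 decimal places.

0.9706

(1) 0.8612 × 0.8073 × 1.396 = 0.97056
(2) 0.9795 × 0.1253 × 7.026 = 0.86231
(3) 7.31 × 0.1393 × 0.8698 = 0.88570
Highest is cycle (1) at 0.9706 (≤1, no arbitrage).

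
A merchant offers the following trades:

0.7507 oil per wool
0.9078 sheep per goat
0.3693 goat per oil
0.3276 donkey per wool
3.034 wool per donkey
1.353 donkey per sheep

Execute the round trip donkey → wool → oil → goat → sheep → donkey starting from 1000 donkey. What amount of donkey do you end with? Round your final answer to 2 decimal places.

1033.12

1000 donkey × 3.034 = 3034 wool
3034 wool × 0.7507 = 2277.6238 oil
2277.6238 oil × 0.3693 = 841.12646934 goat
841.12646934 goat × 0.9078 = 763.574608866852 sheep
763.574608866852 sheep × 1.353 = 1033.116445796850756 donkey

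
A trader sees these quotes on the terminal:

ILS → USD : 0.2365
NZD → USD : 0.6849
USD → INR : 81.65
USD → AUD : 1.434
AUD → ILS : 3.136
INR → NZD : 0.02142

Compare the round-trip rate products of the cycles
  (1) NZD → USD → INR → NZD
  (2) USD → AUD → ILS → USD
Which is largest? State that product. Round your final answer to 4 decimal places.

(1) 0.6849 × 81.65 × 0.02142 = 1.19785
(2) 1.434 × 3.136 × 0.2365 = 1.06355
Highest is cycle (1) at 1.1979 (>1, arbitrage).

1.1979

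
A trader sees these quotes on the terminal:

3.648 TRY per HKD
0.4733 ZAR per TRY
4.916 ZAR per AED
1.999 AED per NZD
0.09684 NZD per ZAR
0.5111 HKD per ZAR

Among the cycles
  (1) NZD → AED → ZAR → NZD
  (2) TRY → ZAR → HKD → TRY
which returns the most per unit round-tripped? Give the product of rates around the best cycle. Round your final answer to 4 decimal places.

(1) 1.999 × 4.916 × 0.09684 = 0.95165
(2) 0.4733 × 0.5111 × 3.648 = 0.88246
Highest is cycle (1) at 0.9517 (≤1, no arbitrage).

0.9517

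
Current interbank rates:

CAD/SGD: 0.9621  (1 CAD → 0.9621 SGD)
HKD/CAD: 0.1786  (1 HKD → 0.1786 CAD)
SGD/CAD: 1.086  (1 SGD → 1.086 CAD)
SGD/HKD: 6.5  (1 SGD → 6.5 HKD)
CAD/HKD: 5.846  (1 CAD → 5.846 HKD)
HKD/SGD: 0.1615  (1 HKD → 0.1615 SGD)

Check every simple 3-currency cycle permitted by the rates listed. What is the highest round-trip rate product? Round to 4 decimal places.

1.1169

SGD→HKD→CAD→SGD: 6.5 × 0.1786 × 0.9621 = 1.11690
SGD→CAD→HKD→SGD: 1.086 × 5.846 × 0.1615 = 1.02532
Maximum is SGD→HKD→CAD→SGD at 1.1169; arbitrage exists.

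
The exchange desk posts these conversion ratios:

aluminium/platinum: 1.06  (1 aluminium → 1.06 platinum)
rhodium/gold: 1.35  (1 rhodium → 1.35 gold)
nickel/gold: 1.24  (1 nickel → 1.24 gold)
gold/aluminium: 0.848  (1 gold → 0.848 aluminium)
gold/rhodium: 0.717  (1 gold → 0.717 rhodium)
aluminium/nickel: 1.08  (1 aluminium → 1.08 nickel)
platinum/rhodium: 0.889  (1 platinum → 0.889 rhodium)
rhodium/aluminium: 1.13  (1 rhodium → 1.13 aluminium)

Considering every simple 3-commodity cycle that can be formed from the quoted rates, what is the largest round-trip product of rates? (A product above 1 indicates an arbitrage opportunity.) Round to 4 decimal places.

aluminium→nickel→gold→aluminium: 1.08 × 1.24 × 0.848 = 1.13564
aluminium→platinum→rhodium→aluminium: 1.06 × 0.889 × 1.13 = 1.06484
Maximum is aluminium→nickel→gold→aluminium at 1.1356; arbitrage exists.

1.1356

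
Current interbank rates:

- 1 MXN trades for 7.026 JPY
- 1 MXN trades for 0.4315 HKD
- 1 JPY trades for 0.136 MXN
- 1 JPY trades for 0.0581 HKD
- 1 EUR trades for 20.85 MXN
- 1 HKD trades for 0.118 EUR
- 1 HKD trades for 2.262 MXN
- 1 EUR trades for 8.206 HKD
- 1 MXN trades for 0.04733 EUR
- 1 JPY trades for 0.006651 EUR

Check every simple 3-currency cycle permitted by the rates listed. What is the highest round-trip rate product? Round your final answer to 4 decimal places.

1.0616

HKD→EUR→MXN→HKD: 0.118 × 20.85 × 0.4315 = 1.06162
JPY→EUR→MXN→JPY: 0.006651 × 20.85 × 7.026 = 0.97432
HKD→MXN→JPY→HKD: 2.262 × 7.026 × 0.0581 = 0.92337
HKD→MXN→EUR→HKD: 2.262 × 0.04733 × 8.206 = 0.87854
Maximum is HKD→EUR→MXN→HKD at 1.0616; arbitrage exists.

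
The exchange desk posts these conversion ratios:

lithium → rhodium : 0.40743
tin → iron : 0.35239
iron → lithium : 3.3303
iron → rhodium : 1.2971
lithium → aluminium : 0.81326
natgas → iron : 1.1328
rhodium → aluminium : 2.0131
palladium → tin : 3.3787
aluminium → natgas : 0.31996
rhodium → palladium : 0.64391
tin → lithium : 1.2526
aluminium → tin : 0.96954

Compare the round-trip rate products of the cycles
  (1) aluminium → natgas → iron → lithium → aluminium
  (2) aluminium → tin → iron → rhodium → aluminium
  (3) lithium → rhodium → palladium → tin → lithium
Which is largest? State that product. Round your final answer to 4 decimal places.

1.1103

(1) 0.31996 × 1.1328 × 3.3303 × 0.81326 = 0.98166
(2) 0.96954 × 0.35239 × 1.2971 × 2.0131 = 0.89213
(3) 0.40743 × 0.64391 × 3.3787 × 1.2526 = 1.11030
Highest is cycle (3) at 1.1103 (>1, arbitrage).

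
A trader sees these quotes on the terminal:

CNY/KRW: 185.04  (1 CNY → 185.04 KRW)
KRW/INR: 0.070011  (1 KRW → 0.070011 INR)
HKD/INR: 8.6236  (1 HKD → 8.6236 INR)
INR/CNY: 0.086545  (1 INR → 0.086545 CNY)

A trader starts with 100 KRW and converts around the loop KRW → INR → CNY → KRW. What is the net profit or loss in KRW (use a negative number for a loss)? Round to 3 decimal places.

100 KRW × 0.070011 = 7.0011 INR
7.0011 INR × 0.086545 = 0.6059101995 CNY
0.6059101995 CNY × 185.04 = 112.11762331548 KRW
Net change: 112.11762331548 − 100 = 12.11762331548 KRW

12.118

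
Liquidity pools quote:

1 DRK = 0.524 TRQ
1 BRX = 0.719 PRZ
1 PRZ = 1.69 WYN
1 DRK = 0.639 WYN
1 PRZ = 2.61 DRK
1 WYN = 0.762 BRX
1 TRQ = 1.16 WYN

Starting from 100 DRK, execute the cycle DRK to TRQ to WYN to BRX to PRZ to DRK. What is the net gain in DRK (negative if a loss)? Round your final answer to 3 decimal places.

-13.081

100 DRK × 0.524 = 52.4 TRQ
52.4 TRQ × 1.16 = 60.784 WYN
60.784 WYN × 0.762 = 46.317408 BRX
46.317408 BRX × 0.719 = 33.302216352 PRZ
33.302216352 PRZ × 2.61 = 86.91878467872 DRK
Net change: 86.91878467872 − 100 = -13.08121532128 DRK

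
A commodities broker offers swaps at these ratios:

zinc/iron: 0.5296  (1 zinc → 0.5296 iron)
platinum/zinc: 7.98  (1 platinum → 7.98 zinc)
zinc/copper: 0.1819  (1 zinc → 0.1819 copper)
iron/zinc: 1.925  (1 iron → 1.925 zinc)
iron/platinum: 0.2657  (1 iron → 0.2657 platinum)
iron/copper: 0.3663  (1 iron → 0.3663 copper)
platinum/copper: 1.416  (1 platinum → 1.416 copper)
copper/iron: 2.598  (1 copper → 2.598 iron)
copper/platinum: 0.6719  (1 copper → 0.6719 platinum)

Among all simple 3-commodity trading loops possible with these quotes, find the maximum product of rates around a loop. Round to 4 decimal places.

1.1229

zinc→iron→platinum→zinc: 0.5296 × 0.2657 × 7.98 = 1.12290
platinum→copper→iron→platinum: 1.416 × 2.598 × 0.2657 = 0.97745
zinc→copper→platinum→zinc: 0.1819 × 0.6719 × 7.98 = 0.97530
zinc→copper→iron→zinc: 0.1819 × 2.598 × 1.925 = 0.90971
Maximum is zinc→iron→platinum→zinc at 1.1229; arbitrage exists.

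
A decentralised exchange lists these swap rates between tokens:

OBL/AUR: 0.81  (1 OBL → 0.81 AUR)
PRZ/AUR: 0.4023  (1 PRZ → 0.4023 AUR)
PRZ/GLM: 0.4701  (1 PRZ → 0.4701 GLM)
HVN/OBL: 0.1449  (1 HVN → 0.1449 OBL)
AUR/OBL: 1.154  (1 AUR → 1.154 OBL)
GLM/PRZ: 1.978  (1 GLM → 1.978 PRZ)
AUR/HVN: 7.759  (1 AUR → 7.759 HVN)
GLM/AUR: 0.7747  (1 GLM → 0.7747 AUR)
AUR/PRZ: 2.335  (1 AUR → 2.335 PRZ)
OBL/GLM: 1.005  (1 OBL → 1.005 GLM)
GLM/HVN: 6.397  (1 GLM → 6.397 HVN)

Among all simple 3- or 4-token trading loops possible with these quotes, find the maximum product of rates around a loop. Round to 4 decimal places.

HVN→OBL→GLM→HVN: 0.1449 × 1.005 × 6.397 = 0.93156
PRZ→AUR→OBL→GLM→PRZ: 0.4023 × 1.154 × 1.005 × 1.978 = 0.92289
HVN→OBL→AUR→HVN: 0.1449 × 0.81 × 7.759 = 0.91067
GLM→AUR→OBL→GLM: 0.7747 × 1.154 × 1.005 = 0.89847
HVN→OBL→GLM→AUR→HVN: 0.1449 × 1.005 × 0.7747 × 7.759 = 0.87533
PRZ→GLM→AUR→PRZ: 0.4701 × 0.7747 × 2.335 = 0.85038
Maximum is HVN→OBL→GLM→HVN at 0.9316; no arbitrage — every cycle loses value.

0.9316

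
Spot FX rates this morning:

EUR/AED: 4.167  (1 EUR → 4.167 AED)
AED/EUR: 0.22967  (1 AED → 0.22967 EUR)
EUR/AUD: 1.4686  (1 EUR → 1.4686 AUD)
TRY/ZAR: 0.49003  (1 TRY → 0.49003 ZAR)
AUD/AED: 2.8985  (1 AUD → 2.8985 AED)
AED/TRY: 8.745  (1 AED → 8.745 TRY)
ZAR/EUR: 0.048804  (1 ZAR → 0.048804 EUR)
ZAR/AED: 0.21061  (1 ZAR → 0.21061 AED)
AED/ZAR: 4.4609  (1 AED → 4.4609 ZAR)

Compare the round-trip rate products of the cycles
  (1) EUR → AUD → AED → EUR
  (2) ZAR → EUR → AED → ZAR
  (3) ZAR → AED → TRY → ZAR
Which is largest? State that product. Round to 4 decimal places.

(1) 1.4686 × 2.8985 × 0.22967 = 0.97764
(2) 0.048804 × 4.167 × 4.4609 = 0.90720
(3) 0.21061 × 8.745 × 0.49003 = 0.90253
Highest is cycle (1) at 0.9776 (≤1, no arbitrage).

0.9776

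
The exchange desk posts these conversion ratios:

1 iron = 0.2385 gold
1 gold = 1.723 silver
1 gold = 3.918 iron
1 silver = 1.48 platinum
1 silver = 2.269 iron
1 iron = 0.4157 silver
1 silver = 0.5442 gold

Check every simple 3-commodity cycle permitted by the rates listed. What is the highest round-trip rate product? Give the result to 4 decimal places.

0.9324

gold→silver→iron→gold: 1.723 × 2.269 × 0.2385 = 0.93241
gold→iron→silver→gold: 3.918 × 0.4157 × 0.5442 = 0.88635
Maximum is gold→silver→iron→gold at 0.9324; no arbitrage — every cycle loses value.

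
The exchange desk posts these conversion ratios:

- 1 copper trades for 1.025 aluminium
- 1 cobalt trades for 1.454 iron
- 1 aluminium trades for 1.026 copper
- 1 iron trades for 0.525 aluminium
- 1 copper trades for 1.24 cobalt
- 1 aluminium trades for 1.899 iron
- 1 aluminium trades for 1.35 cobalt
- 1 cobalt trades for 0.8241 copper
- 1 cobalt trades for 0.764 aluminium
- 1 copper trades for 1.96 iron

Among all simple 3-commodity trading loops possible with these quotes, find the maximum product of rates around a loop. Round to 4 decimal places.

aluminium→cobalt→copper→aluminium: 1.35 × 0.8241 × 1.025 = 1.14035
aluminium→copper→iron→aluminium: 1.026 × 1.96 × 0.525 = 1.05575
aluminium→cobalt→iron→aluminium: 1.35 × 1.454 × 0.525 = 1.03052
aluminium→copper→cobalt→aluminium: 1.026 × 1.24 × 0.764 = 0.97199
Maximum is aluminium→cobalt→copper→aluminium at 1.1403; arbitrage exists.

1.1403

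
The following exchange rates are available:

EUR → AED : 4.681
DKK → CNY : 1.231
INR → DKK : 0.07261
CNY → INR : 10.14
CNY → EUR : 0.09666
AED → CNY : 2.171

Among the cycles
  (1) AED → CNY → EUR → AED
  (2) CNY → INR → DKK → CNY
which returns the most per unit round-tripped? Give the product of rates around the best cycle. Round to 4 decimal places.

(1) 2.171 × 0.09666 × 4.681 = 0.98230
(2) 10.14 × 0.07261 × 1.231 = 0.90634
Highest is cycle (1) at 0.9823 (≤1, no arbitrage).

0.9823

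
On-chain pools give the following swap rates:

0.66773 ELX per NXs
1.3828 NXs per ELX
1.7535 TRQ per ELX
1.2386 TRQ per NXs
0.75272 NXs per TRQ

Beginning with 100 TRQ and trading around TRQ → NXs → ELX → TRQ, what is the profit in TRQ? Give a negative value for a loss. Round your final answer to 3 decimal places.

100 TRQ × 0.75272 = 75.272 NXs
75.272 NXs × 0.66773 = 50.26137256 ELX
50.26137256 ELX × 1.7535 = 88.13331678396 TRQ
Net change: 88.13331678396 − 100 = -11.86668321604 TRQ

-11.867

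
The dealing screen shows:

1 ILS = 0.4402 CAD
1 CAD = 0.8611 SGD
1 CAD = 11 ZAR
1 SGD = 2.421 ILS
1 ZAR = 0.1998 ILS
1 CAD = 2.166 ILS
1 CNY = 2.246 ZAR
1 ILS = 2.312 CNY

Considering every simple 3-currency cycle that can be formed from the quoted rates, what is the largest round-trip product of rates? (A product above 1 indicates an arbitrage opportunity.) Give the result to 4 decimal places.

1.0375

ILS→CNY→ZAR→ILS: 2.312 × 2.246 × 0.1998 = 1.03751
ILS→CAD→ZAR→ILS: 0.4402 × 11 × 0.1998 = 0.96747
ILS→CAD→SGD→ILS: 0.4402 × 0.8611 × 2.421 = 0.91770
Maximum is ILS→CNY→ZAR→ILS at 1.0375; arbitrage exists.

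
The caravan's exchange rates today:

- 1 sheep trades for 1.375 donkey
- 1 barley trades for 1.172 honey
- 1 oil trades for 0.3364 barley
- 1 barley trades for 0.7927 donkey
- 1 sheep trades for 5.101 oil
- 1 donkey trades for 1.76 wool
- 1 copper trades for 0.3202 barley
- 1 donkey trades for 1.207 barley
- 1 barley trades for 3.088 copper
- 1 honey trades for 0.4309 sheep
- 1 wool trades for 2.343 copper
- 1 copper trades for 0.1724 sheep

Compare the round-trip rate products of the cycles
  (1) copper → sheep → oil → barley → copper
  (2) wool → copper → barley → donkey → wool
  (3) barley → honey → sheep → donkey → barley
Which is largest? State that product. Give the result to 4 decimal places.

(1) 0.1724 × 5.101 × 0.3364 × 3.088 = 0.91354
(2) 2.343 × 0.3202 × 0.7927 × 1.76 = 1.04668
(3) 1.172 × 0.4309 × 1.375 × 1.207 = 0.83814
Highest is cycle (2) at 1.0467 (>1, arbitrage).

1.0467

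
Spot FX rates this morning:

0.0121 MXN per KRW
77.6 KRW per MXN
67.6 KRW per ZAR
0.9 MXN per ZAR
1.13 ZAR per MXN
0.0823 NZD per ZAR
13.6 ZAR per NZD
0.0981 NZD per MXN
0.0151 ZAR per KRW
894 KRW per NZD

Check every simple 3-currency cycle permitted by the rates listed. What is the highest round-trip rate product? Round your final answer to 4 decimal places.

NZD→ZAR→MXN→NZD: 13.6 × 0.9 × 0.0981 = 1.20074
NZD→KRW→ZAR→NZD: 894 × 0.0151 × 0.0823 = 1.11100
NZD→KRW→MXN→NZD: 894 × 0.0121 × 0.0981 = 1.06119
ZAR→MXN→KRW→ZAR: 0.9 × 77.6 × 0.0151 = 1.05458
ZAR→KRW→MXN→ZAR: 67.6 × 0.0121 × 1.13 = 0.92429
Maximum is NZD→ZAR→MXN→NZD at 1.2007; arbitrage exists.

1.2007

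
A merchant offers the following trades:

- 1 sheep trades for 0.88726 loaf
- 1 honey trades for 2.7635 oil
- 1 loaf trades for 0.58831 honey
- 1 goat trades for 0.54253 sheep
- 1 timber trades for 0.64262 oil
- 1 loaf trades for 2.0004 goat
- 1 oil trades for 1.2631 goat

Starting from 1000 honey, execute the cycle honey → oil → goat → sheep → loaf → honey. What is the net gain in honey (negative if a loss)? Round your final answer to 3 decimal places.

-11.497

1000 honey × 2.7635 = 2763.5 oil
2763.5 oil × 1.2631 = 3490.57685 goat
3490.57685 goat × 0.54253 = 1893.7426584305 sheep
1893.7426584305 sheep × 0.88726 = 1680.24211111904543 loaf
1680.24211111904543 loaf × 0.58831 = 988.5032363924456169233 honey
Net change: 988.5032363924456169233 − 1000 = -11.4967636075543830767 honey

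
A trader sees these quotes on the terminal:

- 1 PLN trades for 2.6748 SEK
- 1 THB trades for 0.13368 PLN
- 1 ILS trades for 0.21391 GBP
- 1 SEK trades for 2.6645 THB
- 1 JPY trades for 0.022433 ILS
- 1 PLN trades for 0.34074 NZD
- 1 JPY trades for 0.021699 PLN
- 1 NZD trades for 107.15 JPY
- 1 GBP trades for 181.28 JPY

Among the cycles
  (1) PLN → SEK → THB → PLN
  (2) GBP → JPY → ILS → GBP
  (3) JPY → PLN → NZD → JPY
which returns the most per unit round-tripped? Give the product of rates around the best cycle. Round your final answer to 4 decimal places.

(1) 2.6748 × 2.6645 × 0.13368 = 0.95274
(2) 181.28 × 0.022433 × 0.21391 = 0.86990
(3) 0.021699 × 0.34074 × 107.15 = 0.79224
Highest is cycle (1) at 0.9527 (≤1, no arbitrage).

0.9527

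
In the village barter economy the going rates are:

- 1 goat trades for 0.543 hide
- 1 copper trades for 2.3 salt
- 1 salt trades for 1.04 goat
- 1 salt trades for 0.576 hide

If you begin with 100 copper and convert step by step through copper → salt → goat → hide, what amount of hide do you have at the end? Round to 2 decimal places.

100 copper × 2.3 = 230 salt
230 salt × 1.04 = 239.2 goat
239.2 goat × 0.543 = 129.8856 hide

129.89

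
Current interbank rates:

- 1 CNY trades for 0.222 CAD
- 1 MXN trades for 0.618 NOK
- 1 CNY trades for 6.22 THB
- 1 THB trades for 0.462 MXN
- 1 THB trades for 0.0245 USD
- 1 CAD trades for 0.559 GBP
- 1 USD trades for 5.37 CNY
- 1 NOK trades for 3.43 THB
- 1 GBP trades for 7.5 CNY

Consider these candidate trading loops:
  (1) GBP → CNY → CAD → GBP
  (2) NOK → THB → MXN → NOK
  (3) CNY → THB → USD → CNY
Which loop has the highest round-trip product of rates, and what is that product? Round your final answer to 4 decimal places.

0.9793

(1) 7.5 × 0.222 × 0.559 = 0.93074
(2) 3.43 × 0.462 × 0.618 = 0.97932
(3) 6.22 × 0.0245 × 5.37 = 0.81833
Highest is cycle (2) at 0.9793 (≤1, no arbitrage).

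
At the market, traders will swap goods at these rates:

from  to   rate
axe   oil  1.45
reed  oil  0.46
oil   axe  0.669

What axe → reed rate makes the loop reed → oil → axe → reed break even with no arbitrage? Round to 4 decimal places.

Known legs of the cycle: 0.46 × 0.669 = 0.30774
For no arbitrage the full-cycle product must be 1, so the missing rate is 1 / 0.30774 ≈ 3.249496.

3.2495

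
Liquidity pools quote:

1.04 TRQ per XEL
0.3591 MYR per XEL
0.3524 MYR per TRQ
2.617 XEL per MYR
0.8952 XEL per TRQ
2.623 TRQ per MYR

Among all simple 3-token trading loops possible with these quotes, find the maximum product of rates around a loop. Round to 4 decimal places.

TRQ→MYR→XEL→TRQ: 0.3524 × 2.617 × 1.04 = 0.95912
TRQ→XEL→MYR→TRQ: 0.8952 × 0.3591 × 2.623 = 0.84321
Maximum is TRQ→MYR→XEL→TRQ at 0.9591; no arbitrage — every cycle loses value.

0.9591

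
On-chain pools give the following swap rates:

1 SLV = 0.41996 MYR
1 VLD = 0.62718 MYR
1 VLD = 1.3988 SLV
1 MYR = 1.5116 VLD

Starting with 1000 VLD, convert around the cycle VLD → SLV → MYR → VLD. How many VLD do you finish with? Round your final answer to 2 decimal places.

887.97

1000 VLD × 1.3988 = 1398.8 SLV
1398.8 SLV × 0.41996 = 587.440048 MYR
587.440048 MYR × 1.5116 = 887.9743765568 VLD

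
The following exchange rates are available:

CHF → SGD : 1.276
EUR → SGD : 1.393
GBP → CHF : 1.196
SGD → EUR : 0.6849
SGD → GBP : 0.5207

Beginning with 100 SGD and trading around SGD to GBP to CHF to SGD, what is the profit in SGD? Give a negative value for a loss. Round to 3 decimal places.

100 SGD × 0.5207 = 52.07 GBP
52.07 GBP × 1.196 = 62.27572 CHF
62.27572 CHF × 1.276 = 79.46381872 SGD
Net change: 79.46381872 − 100 = -20.53618128 SGD

-20.536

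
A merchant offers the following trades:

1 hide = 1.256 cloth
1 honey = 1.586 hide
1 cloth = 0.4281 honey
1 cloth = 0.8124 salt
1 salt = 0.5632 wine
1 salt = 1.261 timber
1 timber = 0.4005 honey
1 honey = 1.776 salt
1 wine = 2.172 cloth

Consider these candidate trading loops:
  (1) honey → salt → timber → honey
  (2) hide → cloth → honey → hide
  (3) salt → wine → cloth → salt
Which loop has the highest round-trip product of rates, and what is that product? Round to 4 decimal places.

(1) 1.776 × 1.261 × 0.4005 = 0.89693
(2) 1.256 × 0.4281 × 1.586 = 0.85278
(3) 0.5632 × 2.172 × 0.8124 = 0.99378
Highest is cycle (3) at 0.9938 (≤1, no arbitrage).

0.9938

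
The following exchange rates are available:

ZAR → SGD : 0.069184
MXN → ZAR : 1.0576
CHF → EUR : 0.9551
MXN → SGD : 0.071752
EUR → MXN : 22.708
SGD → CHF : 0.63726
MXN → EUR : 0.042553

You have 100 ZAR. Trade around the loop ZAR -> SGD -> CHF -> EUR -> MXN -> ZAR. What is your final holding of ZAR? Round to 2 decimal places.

101.13

100 ZAR × 0.069184 = 6.9184 SGD
6.9184 SGD × 0.63726 = 4.408819584 CHF
4.408819584 CHF × 0.9551 = 4.2108635846784 EUR
4.2108635846784 EUR × 22.708 = 95.6202902808771072 MXN
95.6202902808771072 MXN × 1.0576 = 101.12801900105562857472 ZAR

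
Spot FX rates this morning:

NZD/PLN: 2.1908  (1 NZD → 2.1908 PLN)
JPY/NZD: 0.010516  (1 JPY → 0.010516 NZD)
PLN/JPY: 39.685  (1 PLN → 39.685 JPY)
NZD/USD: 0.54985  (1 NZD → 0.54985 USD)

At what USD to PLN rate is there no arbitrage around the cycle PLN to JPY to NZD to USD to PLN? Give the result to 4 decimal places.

4.3579

Known legs of the cycle: 39.685 × 0.010516 × 0.54985 = 0.229467503881
For no arbitrage the full-cycle product must be 1, so the missing rate is 1 / 0.229467503881 ≈ 4.357916.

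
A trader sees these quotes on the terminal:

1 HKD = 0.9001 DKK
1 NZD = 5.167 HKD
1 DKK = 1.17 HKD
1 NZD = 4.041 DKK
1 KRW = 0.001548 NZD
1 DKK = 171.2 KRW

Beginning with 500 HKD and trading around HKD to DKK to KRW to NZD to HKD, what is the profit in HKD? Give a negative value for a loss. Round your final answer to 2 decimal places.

116.27

500 HKD × 0.9001 = 450.05 DKK
450.05 DKK × 171.2 = 77048.56 KRW
77048.56 KRW × 0.001548 = 119.27117088 NZD
119.27117088 NZD × 5.167 = 616.27413993696 HKD
Net change: 616.27413993696 − 500 = 116.27413993696 HKD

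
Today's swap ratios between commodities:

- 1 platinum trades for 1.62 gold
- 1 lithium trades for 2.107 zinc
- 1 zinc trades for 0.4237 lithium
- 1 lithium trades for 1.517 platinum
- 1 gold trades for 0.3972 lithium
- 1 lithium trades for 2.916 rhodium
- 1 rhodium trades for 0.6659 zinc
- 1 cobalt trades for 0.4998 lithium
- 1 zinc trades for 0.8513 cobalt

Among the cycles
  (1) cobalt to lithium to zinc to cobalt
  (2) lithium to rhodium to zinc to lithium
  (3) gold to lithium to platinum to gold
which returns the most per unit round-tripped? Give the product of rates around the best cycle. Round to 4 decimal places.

(1) 0.4998 × 2.107 × 0.8513 = 0.89649
(2) 2.916 × 0.6659 × 0.4237 = 0.82273
(3) 0.3972 × 1.517 × 1.62 = 0.97613
Highest is cycle (3) at 0.9761 (≤1, no arbitrage).

0.9761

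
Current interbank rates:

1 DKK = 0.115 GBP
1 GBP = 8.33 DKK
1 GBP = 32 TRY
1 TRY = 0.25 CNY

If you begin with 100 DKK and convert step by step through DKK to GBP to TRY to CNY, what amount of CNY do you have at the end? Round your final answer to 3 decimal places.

100 DKK × 0.115 = 11.5 GBP
11.5 GBP × 32 = 368 TRY
368 TRY × 0.25 = 92 CNY

92.000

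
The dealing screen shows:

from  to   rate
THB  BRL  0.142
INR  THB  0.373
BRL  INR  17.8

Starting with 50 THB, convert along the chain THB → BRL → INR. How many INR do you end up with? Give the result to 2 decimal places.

50 THB × 0.142 = 7.1 BRL
7.1 BRL × 17.8 = 126.38 INR

126.38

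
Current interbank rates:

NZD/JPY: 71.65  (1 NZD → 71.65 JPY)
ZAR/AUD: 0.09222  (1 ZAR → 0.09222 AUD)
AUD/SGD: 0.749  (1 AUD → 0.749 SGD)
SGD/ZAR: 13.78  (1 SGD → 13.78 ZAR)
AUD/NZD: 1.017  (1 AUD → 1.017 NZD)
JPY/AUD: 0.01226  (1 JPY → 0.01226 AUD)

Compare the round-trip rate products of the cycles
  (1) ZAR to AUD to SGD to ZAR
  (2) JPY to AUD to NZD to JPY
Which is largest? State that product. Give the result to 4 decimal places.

0.9518

(1) 0.09222 × 0.749 × 13.78 = 0.95182
(2) 0.01226 × 1.017 × 71.65 = 0.89336
Highest is cycle (1) at 0.9518 (≤1, no arbitrage).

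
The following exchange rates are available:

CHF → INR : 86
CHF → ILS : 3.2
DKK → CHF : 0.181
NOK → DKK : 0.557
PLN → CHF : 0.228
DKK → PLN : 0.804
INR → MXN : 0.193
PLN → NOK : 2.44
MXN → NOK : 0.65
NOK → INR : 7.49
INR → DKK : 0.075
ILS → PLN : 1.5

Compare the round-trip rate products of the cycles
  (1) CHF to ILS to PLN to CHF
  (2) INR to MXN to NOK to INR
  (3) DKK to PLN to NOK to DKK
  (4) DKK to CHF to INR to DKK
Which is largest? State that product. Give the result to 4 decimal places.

1.1675

(1) 3.2 × 1.5 × 0.228 = 1.09440
(2) 0.193 × 0.65 × 7.49 = 0.93962
(3) 0.804 × 2.44 × 0.557 = 1.09270
(4) 0.181 × 86 × 0.075 = 1.16745
Highest is cycle (4) at 1.1675 (>1, arbitrage).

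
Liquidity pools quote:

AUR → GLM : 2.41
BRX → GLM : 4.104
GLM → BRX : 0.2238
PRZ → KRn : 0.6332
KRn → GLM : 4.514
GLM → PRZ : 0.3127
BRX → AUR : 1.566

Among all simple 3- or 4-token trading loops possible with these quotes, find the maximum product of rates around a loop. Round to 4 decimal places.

KRn→GLM→PRZ→KRn: 4.514 × 0.3127 × 0.6332 = 0.89378
AUR→GLM→BRX→AUR: 2.41 × 0.2238 × 1.566 = 0.84463
Maximum is KRn→GLM→PRZ→KRn at 0.8938; no arbitrage — every cycle loses value.

0.8938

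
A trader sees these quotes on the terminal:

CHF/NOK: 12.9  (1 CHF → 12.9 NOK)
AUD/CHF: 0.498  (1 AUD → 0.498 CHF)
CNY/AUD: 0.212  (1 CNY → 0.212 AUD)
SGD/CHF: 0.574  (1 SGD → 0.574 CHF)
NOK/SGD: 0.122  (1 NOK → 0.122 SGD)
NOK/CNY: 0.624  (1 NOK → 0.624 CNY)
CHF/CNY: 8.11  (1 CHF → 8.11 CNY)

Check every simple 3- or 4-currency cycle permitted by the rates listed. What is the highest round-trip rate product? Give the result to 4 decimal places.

0.9034

CHF→NOK→SGD→CHF: 12.9 × 0.122 × 0.574 = 0.90336
CHF→CNY→AUD→CHF: 8.11 × 0.212 × 0.498 = 0.85622
CHF→NOK→CNY→AUD→CHF: 12.9 × 0.624 × 0.212 × 0.498 = 0.84984
Maximum is CHF→NOK→SGD→CHF at 0.9034; no arbitrage — every cycle loses value.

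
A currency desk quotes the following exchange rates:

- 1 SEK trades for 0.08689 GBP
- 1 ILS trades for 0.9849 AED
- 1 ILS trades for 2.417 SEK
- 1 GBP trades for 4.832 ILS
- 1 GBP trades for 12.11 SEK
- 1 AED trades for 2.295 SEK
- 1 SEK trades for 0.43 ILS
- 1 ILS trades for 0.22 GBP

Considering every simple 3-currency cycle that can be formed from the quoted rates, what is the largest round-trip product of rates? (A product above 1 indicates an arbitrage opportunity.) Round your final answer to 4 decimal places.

GBP→SEK→ILS→GBP: 12.11 × 0.43 × 0.22 = 1.14561
GBP→ILS→SEK→GBP: 4.832 × 2.417 × 0.08689 = 1.01478
ILS→AED→SEK→ILS: 0.9849 × 2.295 × 0.43 = 0.97195
Maximum is GBP→SEK→ILS→GBP at 1.1456; arbitrage exists.

1.1456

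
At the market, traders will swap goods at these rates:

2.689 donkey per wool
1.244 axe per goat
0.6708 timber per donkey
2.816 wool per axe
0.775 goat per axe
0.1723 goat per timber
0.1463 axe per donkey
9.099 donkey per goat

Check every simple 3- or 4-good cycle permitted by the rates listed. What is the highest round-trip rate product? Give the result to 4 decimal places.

1.1078

donkey→axe→wool→donkey: 0.1463 × 2.816 × 2.689 = 1.10782
goat→donkey→timber→goat: 9.099 × 0.6708 × 0.1723 = 1.05165
goat→donkey→axe→goat: 9.099 × 0.1463 × 0.775 = 1.03167
Maximum is donkey→axe→wool→donkey at 1.1078; arbitrage exists.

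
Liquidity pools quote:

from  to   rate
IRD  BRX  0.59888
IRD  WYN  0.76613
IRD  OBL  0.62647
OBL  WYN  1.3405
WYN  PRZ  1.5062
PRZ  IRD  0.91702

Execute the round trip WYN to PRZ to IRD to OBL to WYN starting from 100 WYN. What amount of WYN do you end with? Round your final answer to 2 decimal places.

100 WYN × 1.5062 = 150.62 PRZ
150.62 PRZ × 0.91702 = 138.1215524 IRD
138.1215524 IRD × 0.62647 = 86.529008932028 OBL
86.529008932028 OBL × 1.3405 = 115.992136473383534 WYN

115.99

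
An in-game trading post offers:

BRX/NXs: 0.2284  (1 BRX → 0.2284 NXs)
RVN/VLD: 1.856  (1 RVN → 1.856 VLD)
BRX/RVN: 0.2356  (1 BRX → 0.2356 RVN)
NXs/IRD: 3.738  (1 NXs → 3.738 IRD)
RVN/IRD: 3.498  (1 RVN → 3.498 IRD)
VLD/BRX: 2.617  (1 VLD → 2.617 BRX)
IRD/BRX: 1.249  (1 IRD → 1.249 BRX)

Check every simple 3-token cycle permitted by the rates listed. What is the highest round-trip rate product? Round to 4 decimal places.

VLD→BRX→RVN→VLD: 2.617 × 0.2356 × 1.856 = 1.14435
IRD→BRX→NXs→IRD: 1.249 × 0.2284 × 3.738 = 1.06635
IRD→BRX→RVN→IRD: 1.249 × 0.2356 × 3.498 = 1.02934
Maximum is VLD→BRX→RVN→VLD at 1.1443; arbitrage exists.

1.1443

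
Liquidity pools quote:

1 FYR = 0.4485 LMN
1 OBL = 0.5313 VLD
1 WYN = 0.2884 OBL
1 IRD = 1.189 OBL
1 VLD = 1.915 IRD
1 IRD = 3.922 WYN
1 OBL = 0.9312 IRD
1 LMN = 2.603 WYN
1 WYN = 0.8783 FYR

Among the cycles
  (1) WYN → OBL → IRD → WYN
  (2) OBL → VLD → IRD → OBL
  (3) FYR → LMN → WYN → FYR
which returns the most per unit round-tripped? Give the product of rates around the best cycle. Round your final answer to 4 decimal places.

(1) 0.2884 × 0.9312 × 3.922 = 1.05328
(2) 0.5313 × 1.915 × 1.189 = 1.20974
(3) 0.4485 × 2.603 × 0.8783 = 1.02537
Highest is cycle (2) at 1.2097 (>1, arbitrage).

1.2097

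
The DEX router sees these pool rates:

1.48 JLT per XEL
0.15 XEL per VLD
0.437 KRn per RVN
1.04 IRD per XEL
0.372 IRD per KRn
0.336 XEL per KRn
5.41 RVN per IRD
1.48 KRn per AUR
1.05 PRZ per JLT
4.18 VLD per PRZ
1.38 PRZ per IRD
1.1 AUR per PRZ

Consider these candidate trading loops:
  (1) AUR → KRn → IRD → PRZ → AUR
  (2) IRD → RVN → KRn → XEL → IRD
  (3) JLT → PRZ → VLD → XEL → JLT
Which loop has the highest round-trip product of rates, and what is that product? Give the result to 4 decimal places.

(1) 1.48 × 0.372 × 1.38 × 1.1 = 0.83575
(2) 5.41 × 0.437 × 0.336 × 1.04 = 0.82614
(3) 1.05 × 4.18 × 0.15 × 1.48 = 0.97436
Highest is cycle (3) at 0.9744 (≤1, no arbitrage).

0.9744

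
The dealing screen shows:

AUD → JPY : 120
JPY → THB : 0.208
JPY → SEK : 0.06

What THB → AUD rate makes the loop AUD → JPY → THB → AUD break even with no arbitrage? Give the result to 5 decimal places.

0.04006

Known legs of the cycle: 120 × 0.208 = 24.96
For no arbitrage the full-cycle product must be 1, so the missing rate is 1 / 24.96 ≈ 0.0400641.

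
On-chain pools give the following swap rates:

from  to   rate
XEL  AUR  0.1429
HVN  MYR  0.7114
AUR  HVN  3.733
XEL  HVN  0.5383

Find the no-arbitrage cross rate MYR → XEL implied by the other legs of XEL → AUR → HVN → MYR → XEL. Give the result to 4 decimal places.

2.6351

Known legs of the cycle: 0.1429 × 3.733 × 0.7114 = 0.37949327098
For no arbitrage the full-cycle product must be 1, so the missing rate is 1 / 0.37949327098 ≈ 2.635093.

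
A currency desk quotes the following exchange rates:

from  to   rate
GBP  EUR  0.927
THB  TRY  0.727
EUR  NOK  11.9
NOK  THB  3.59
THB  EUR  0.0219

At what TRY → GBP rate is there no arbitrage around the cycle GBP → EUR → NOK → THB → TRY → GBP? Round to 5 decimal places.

Known legs of the cycle: 0.927 × 11.9 × 3.59 × 0.727 = 28.790920809
For no arbitrage the full-cycle product must be 1, so the missing rate is 1 / 28.790920809 ≈ 0.0347332.

0.03473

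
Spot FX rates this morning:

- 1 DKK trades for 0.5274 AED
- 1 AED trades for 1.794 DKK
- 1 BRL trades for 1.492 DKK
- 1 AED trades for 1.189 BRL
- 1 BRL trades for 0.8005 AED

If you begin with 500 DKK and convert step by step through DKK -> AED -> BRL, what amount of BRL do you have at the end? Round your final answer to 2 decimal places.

313.54

500 DKK × 0.5274 = 263.7 AED
263.7 AED × 1.189 = 313.5393 BRL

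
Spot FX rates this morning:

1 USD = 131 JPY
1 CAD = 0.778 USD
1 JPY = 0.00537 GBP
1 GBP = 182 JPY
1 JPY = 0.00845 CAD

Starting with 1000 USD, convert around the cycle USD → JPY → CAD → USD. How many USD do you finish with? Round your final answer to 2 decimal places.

861.21

1000 USD × 131 = 131000 JPY
131000 JPY × 0.00845 = 1106.95 CAD
1106.95 CAD × 0.778 = 861.2071 USD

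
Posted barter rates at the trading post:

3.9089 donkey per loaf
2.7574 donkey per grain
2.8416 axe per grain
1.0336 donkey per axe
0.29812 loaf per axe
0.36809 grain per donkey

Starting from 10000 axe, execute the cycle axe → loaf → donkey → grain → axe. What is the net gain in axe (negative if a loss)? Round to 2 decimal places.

2188.85

10000 axe × 0.29812 = 2981.2 loaf
2981.2 loaf × 3.9089 = 11653.21268 donkey
11653.21268 donkey × 0.36809 = 4289.4310553812 grain
4289.4310553812 grain × 2.8416 = 12188.84728697121792 axe
Net change: 12188.84728697121792 − 10000 = 2188.84728697121792 axe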